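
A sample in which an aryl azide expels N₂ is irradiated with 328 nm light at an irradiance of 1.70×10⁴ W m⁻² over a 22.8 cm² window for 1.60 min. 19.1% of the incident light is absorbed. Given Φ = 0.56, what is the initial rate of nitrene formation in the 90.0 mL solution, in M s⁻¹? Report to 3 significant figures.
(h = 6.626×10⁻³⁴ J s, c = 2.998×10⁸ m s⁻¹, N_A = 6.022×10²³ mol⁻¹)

1.26×10⁻⁴ M s⁻¹

Photon energy at 328 nm: hc/λ = (6.626×10⁻³⁴)(2.998×10⁸)/(328×10⁻⁹) = 6.056×10⁻¹⁹ J.
Energy delivered: (1.70×10⁴ W m⁻²)(22.8×10⁻⁴ m²)(96 s) = 3721 J.
Photons incident: 3721 / 6.056×10⁻¹⁹ = 6.144×10²¹, i.e. 6.144×10²¹/6.022×10²³ = 0.01020 mol.
Photons absorbed: 0.191 × 0.01020 = 0.001948 mol.
Product formed: 0.56 × 0.001948 = 0.001091 mol.
Rate: 0.001091 mol / (96 s × 0.09 L) = 1.26×10⁻⁴ M s⁻¹.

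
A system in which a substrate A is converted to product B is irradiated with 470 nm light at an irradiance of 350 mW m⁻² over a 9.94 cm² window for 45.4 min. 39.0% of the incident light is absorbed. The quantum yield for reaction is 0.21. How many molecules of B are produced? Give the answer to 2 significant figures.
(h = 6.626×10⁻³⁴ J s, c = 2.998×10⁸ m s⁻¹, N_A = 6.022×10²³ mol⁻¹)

Photon energy at 470 nm: hc/λ = (6.626×10⁻³⁴)(2.998×10⁸)/(470×10⁻⁹) = 4.227×10⁻¹⁹ J.
Energy delivered: (350 mW m⁻²)(9.94×10⁻⁴ m²)(2724 s) = 0.9477 J.
Photons incident: 0.9477 / 4.227×10⁻¹⁹ = 2.242×10¹⁸, i.e. 2.242×10¹⁸/6.022×10²³ = 3.723×10⁻⁶ mol.
Photons absorbed: 0.390 × 3.723×10⁻⁶ = 1.452×10⁻⁶ mol.
Product: Φ × n_abs = 0.21 × 1.452×10⁻⁶ = 3.049×10⁻⁷ mol.
As a count: 3.049×10⁻⁷ × 6.022×10²³ = 1.8×10¹⁷.

1.8×10¹⁷ molecules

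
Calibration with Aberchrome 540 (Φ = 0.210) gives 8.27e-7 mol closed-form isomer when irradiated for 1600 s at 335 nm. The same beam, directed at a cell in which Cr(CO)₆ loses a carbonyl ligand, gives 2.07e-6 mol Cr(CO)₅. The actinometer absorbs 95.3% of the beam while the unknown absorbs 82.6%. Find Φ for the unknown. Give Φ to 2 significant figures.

Photons absorbed by the actinometer: 8.27e-7 / 0.210 = 3.938e-6 mol.
Incident flux: 3.938e-6 / 0.953 = 4.132e-6 einstein.
Absorbed by unknown: 0.826 × 4.132e-6 = 3.413e-6 mol.
Φ(unknown) = 2.07e-6 / 3.413e-6 = 0.61.

Φ = 0.61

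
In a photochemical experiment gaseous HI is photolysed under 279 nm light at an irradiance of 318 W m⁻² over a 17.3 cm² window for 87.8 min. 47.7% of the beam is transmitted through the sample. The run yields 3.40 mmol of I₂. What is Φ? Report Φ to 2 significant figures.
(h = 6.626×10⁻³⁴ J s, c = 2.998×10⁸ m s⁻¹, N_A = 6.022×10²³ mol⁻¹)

Φ = 0.96

Product: 3.40 mmol = 0.00340 mol.
Photon energy at 279 nm: hc/λ = (6.626×10⁻³⁴)(2.998×10⁸)/(279×10⁻⁹) = 7.120×10⁻¹⁹ J.
Energy delivered: (318 W m⁻²)(17.3×10⁻⁴ m²)(5268 s) = 2898 J.
Photons incident: 2898 / 7.120×10⁻¹⁹ = 4.070×10²¹, i.e. 4.070×10²¹/6.022×10²³ = 0.006759 mol.
Fraction absorbed: 1 − 47.7/100 = 0.5230.
Photons absorbed: 0.5230 × 0.006759 = 0.003535 mol.
Φ = 0.00340 mol / 0.003535 mol photons = 0.96.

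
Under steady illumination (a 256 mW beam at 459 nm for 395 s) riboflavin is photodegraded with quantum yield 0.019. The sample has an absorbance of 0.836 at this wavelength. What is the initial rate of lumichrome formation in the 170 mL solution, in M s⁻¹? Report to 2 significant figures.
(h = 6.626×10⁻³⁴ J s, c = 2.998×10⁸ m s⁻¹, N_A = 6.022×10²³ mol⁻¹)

Photon energy at 459 nm: hc/λ = (6.626×10⁻³⁴)(2.998×10⁸)/(459×10⁻⁹) = 4.328×10⁻¹⁹ J.
Energy delivered: (256 mW)(395 s) = 101.1 J.
Photons incident: 101.1 / 4.328×10⁻¹⁹ = 2.336×10²⁰, i.e. 2.336×10²⁰/6.022×10²³ = 3.879×10⁻⁴ mol.
Fraction absorbed: 1 − 10^(−0.836) = 0.8541.
Photons absorbed: 0.8541 × 3.879×10⁻⁴ = 3.313×10⁻⁴ mol.
Product formed: 0.019 × 3.313×10⁻⁴ = 6.295×10⁻⁶ mol.
Rate: 6.295×10⁻⁶ mol / (395 s × 0.17 L) = 9.4×10⁻⁸ M s⁻¹.

9.4×10⁻⁸ M s⁻¹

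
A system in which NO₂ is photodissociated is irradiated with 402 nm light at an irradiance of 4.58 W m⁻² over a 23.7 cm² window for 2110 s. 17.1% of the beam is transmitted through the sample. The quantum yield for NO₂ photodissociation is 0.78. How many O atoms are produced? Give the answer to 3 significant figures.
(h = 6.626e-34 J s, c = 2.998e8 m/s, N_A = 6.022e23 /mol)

3.00e19 atoms

Photon energy at 402 nm: hc/λ = (6.626e-34)(2.998e8)/(402e-9) = 4.941e-19 J.
Energy delivered: (4.58 W m⁻²)(23.7e-4 m²)(2110 s) = 22.90 J.
Photons incident: 22.90 / 4.941e-19 = 4.635e19, i.e. 4.635e19/6.022e23 = 7.697e-5 mol.
Fraction absorbed: 1 − 17.1/100 = 0.8290.
Photons absorbed: 0.8290 × 7.697e-5 = 6.381e-5 mol.
Product: Φ × n_abs = 0.78 × 6.381e-5 = 4.977e-5 mol.
As a count: 4.977e-5 × 6.022e23 = 3.00e19.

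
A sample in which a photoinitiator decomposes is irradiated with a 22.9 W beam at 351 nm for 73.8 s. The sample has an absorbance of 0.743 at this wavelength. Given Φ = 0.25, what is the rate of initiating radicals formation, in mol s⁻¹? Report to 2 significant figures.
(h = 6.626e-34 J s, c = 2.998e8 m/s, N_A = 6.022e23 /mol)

Photon energy at 351 nm: hc/λ = (6.626e-34)(2.998e8)/(351e-9) = 5.659e-19 J.
Energy delivered: (22.9 W)(73.8 s) = 1690 J.
Photons incident: 1690 / 5.659e-19 = 2.986e21, i.e. 2.986e21/6.022e23 = 0.004958 mol.
Fraction absorbed: 1 − 10^(−0.743) = 0.8193.
Photons absorbed: 0.8193 × 0.004958 = 0.004062 mol.
Product formed: 0.25 × 0.004062 = 0.001016 mol.
Rate: 0.001016 / 73.8 s = 1.4e-5 mol s⁻¹.

1.4e-5 mol s⁻¹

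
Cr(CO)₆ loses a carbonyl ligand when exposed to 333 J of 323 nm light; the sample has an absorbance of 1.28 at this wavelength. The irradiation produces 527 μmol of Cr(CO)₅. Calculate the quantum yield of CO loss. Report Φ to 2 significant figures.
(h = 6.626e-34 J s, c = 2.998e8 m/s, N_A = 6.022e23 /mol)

Φ = 0.62

Product: 527 μmol = 5.27e-4 mol.
Photon energy at 323 nm: hc/λ = (6.626e-34)(2.998e8)/(323e-9) = 6.150e-19 J.
Photons incident: 333 / 6.150e-19 = 5.415e20, i.e. 5.415e20/6.022e23 = 8.992e-4 mol.
Fraction absorbed: 1 − 10^(−1.28) = 0.9475.
Photons absorbed: 0.9475 × 8.992e-4 = 8.520e-4 mol.
Φ = 5.27e-4 mol / 8.520e-4 mol photons = 0.62.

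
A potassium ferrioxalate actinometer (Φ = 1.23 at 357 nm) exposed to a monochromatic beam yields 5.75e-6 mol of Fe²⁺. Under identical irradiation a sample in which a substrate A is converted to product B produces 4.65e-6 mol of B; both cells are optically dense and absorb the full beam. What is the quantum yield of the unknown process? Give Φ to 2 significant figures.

Φ = 0.99

Photons absorbed by the actinometer: 5.75e-6 / 1.23 = 4.675e-6 mol.
Φ(unknown) = 4.65e-6 / 4.675e-6 = 0.99.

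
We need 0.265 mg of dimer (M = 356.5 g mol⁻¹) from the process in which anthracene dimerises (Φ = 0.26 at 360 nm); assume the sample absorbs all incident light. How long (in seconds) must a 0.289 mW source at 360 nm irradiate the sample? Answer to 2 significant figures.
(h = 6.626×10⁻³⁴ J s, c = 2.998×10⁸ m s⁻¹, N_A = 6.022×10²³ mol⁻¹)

Product: 0.265 mg / 356.5 g mol⁻¹ = 7.433×10⁻⁷ mol.
Photons that must be absorbed: 7.433×10⁻⁷ / 0.26 = 2.859×10⁻⁶ mol.
Photon energy: hc/λ = 5.518×10⁻¹⁹ J; per mole, 3.323×10⁵ J mol⁻¹.
Energy required: 2.859×10⁻⁶ × 3.323×10⁵ = 0.9500 J.
Time: 0.9500 J / 0.000289 W = 3300 s.

t ≈ 3300 s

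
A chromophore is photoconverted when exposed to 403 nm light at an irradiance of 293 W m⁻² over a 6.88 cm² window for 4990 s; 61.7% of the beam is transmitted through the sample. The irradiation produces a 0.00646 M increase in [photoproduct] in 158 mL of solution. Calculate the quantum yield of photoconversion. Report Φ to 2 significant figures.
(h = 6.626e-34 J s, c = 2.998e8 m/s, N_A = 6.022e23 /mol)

Product: (0.00646 M)(0.158 L) = 0.001021 mol.
Photon energy at 403 nm: hc/λ = (6.626e-34)(2.998e8)/(403e-9) = 4.929e-19 J.
Energy delivered: (293 W m⁻²)(6.88e-4 m²)(4990 s) = 1006 J.
Photons incident: 1006 / 4.929e-19 = 2.041e21, i.e. 2.041e21/6.022e23 = 0.003389 mol.
Fraction absorbed: 1 − 61.7/100 = 0.3830.
Photons absorbed: 0.3830 × 0.003389 = 0.001298 mol.
Φ = 0.001021 mol / 0.001298 mol photons = 0.79.

Φ = 0.79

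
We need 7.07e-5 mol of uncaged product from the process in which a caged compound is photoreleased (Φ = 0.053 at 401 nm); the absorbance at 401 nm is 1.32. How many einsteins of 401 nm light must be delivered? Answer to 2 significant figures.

0.0014 einstein

Photons that must be absorbed: 7.07e-5 / 0.053 = 0.001334 mol.
Fraction absorbed: 1 − 10^(−1.32) = 0.9521.
Incident photons needed: 0.001334 / 0.9521 = 0.001401 mol.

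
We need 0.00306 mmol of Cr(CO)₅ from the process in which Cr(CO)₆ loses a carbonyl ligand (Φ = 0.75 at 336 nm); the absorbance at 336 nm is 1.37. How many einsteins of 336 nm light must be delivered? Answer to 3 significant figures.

4.26e-6 einstein

Product: 0.00306 mmol = 3.06e-6 mol.
Photons that must be absorbed: 3.06e-6 / 0.75 = 4.080e-6 mol.
Fraction absorbed: 1 − 10^(−1.37) = 0.9573.
Incident photons needed: 4.080e-6 / 0.9573 = 4.262e-6 mol.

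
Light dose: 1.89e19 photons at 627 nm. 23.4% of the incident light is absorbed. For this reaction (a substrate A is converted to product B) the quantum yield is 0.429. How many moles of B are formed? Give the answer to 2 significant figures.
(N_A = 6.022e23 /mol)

Moles of photons: 1.89e19 / 6.022e23 = 3.138e-5 mol.
Photons absorbed: 0.234 × 3.138e-5 = 7.343e-6 mol.
Product: Φ × n_abs = 0.429 × 7.343e-6 = 3.150e-6 mol.

3.2e-6 mol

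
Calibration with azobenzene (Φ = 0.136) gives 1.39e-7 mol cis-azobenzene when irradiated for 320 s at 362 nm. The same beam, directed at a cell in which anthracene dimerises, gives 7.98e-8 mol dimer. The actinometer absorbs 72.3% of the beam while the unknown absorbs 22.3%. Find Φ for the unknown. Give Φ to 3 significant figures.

Photons absorbed by the actinometer: 1.39e-7 / 0.136 = 1.022e-6 mol.
Incident flux: 1.022e-6 / 0.723 = 1.414e-6 einstein.
Absorbed by unknown: 0.223 × 1.414e-6 = 3.153e-7 mol.
Φ(unknown) = 7.98e-8 / 3.153e-7 = 0.253.

Φ = 0.253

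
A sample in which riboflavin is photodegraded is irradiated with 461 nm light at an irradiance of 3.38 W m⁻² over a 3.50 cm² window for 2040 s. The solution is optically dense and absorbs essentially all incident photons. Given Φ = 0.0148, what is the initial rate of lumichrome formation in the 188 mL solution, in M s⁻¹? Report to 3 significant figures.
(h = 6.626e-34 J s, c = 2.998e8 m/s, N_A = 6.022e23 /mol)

3.59e-10 M s⁻¹

Photon energy at 461 nm: hc/λ = (6.626e-34)(2.998e8)/(461e-9) = 4.309e-19 J.
Energy delivered: (3.38 W m⁻²)(3.50e-4 m²)(2040 s) = 2.413 J.
Photons incident: 2.413 / 4.309e-19 = 5.600e18, i.e. 5.600e18/6.022e23 = 9.299e-6 mol.
Product formed: 0.0148 × 9.299e-6 = 1.376e-7 mol.
Rate: 1.376e-7 mol / (2040 s × 0.188 L) = 3.59e-10 M s⁻¹.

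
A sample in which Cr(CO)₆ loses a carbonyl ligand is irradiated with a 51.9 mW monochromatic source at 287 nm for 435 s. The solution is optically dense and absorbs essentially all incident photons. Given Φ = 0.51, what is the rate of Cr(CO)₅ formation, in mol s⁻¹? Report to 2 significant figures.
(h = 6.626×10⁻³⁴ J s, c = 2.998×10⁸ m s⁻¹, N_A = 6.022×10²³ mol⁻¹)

6.4×10⁻⁸ mol s⁻¹

Photon energy at 287 nm: hc/λ = (6.626×10⁻³⁴)(2.998×10⁸)/(287×10⁻⁹) = 6.922×10⁻¹⁹ J.
Energy delivered: (51.9 mW)(435 s) = 22.58 J.
Photons incident: 22.58 / 6.922×10⁻¹⁹ = 3.262×10¹⁹, i.e. 3.262×10¹⁹/6.022×10²³ = 5.417×10⁻⁵ mol.
Product formed: 0.51 × 5.417×10⁻⁵ = 2.763×10⁻⁵ mol.
Rate: 2.763×10⁻⁵ / 435 s = 6.4×10⁻⁸ mol s⁻¹.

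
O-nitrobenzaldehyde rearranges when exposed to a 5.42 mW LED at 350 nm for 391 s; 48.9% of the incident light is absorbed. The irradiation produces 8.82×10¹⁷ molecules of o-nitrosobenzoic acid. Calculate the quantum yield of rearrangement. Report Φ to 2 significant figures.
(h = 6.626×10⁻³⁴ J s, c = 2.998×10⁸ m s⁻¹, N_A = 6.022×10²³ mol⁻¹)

Product: 8.82×10¹⁷ / 6.022×10²³ = 1.465×10⁻⁶ mol.
Photon energy at 350 nm: hc/λ = (6.626×10⁻³⁴)(2.998×10⁸)/(350×10⁻⁹) = 5.676×10⁻¹⁹ J.
Energy delivered: (5.42 mW)(391 s) = 2.119 J.
Photons incident: 2.119 / 5.676×10⁻¹⁹ = 3.733×10¹⁸, i.e. 3.733×10¹⁸/6.022×10²³ = 6.199×10⁻⁶ mol.
Photons absorbed: 0.489 × 6.199×10⁻⁶ = 3.031×10⁻⁶ mol.
Φ = 1.465×10⁻⁶ mol / 3.031×10⁻⁶ mol photons = 0.48.

Φ = 0.48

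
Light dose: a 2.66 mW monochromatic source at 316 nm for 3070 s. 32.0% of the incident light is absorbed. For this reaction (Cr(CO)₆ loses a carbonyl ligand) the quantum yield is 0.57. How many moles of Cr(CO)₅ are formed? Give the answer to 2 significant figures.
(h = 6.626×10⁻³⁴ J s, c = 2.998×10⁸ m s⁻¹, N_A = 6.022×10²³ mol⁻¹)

3.9×10⁻⁶ mol

Photon energy at 316 nm: hc/λ = (6.626×10⁻³⁴)(2.998×10⁸)/(316×10⁻⁹) = 6.286×10⁻¹⁹ J.
Energy delivered: (2.66 mW)(3070 s) = 8.166 J.
Photons incident: 8.166 / 6.286×10⁻¹⁹ = 1.299×10¹⁹, i.e. 1.299×10¹⁹/6.022×10²³ = 2.157×10⁻⁵ mol.
Photons absorbed: 0.320 × 2.157×10⁻⁵ = 6.902×10⁻⁶ mol.
Product: Φ × n_abs = 0.57 × 6.902×10⁻⁶ = 3.934×10⁻⁶ mol.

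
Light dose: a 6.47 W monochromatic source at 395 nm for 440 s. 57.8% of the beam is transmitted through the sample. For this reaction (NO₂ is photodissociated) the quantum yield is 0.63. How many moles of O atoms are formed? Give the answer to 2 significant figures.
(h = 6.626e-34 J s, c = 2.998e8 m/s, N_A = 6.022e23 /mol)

0.0025 mol

Photon energy at 395 nm: hc/λ = (6.626e-34)(2.998e8)/(395e-9) = 5.029e-19 J.
Energy delivered: (6.47 W)(440 s) = 2847 J.
Photons incident: 2847 / 5.029e-19 = 5.661e21, i.e. 5.661e21/6.022e23 = 0.009401 mol.
Fraction absorbed: 1 − 57.8/100 = 0.4220.
Photons absorbed: 0.4220 × 0.009401 = 0.003967 mol.
Product: Φ × n_abs = 0.63 × 0.003967 = 0.002499 mol.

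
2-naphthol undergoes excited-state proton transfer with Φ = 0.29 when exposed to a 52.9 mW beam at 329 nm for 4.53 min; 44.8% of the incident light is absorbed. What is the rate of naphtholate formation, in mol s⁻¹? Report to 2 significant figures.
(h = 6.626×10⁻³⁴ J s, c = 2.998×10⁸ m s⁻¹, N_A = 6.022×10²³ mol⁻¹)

1.9×10⁻⁸ mol s⁻¹

Photon energy at 329 nm: hc/λ = (6.626×10⁻³⁴)(2.998×10⁸)/(329×10⁻⁹) = 6.038×10⁻¹⁹ J.
Energy delivered: (52.9 mW)(271.8 s) = 14.38 J.
Photons incident: 14.38 / 6.038×10⁻¹⁹ = 2.382×10¹⁹, i.e. 2.382×10¹⁹/6.022×10²³ = 3.955×10⁻⁵ mol.
Photons absorbed: 0.448 × 3.955×10⁻⁵ = 1.772×10⁻⁵ mol.
Product formed: 0.29 × 1.772×10⁻⁵ = 5.139×10⁻⁶ mol.
Rate: 5.139×10⁻⁶ / 271.8 s = 1.9×10⁻⁸ mol s⁻¹.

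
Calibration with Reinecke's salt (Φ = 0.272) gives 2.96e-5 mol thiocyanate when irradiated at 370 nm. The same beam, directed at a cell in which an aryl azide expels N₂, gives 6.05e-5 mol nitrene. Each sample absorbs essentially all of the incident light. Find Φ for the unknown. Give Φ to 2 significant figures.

Φ = 0.56

Photons absorbed by the actinometer: 2.96e-5 / 0.272 = 1.088e-4 mol.
Φ(unknown) = 6.05e-5 / 1.088e-4 = 0.56.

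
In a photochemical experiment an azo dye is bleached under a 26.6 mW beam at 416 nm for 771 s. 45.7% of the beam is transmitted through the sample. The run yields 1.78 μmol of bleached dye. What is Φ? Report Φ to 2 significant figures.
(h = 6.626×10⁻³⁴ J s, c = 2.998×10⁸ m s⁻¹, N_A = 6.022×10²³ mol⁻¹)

Φ = 0.046

Product: 1.78 μmol = 1.78×10⁻⁶ mol.
Photon energy at 416 nm: hc/λ = (6.626×10⁻³⁴)(2.998×10⁸)/(416×10⁻⁹) = 4.775×10⁻¹⁹ J.
Energy delivered: (26.6 mW)(771 s) = 20.51 J.
Photons incident: 20.51 / 4.775×10⁻¹⁹ = 4.295×10¹⁹, i.e. 4.295×10¹⁹/6.022×10²³ = 7.132×10⁻⁵ mol.
Fraction absorbed: 1 − 45.7/100 = 0.5430.
Photons absorbed: 0.5430 × 7.132×10⁻⁵ = 3.873×10⁻⁵ mol.
Φ = 1.78×10⁻⁶ mol / 3.873×10⁻⁵ mol photons = 0.046.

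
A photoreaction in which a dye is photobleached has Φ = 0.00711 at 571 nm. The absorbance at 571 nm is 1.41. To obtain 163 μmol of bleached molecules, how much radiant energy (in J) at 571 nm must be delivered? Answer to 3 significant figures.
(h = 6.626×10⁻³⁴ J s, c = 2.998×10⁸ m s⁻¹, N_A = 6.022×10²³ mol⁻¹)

Product: 163 μmol = 1.63×10⁻⁴ mol.
Photons that must be absorbed: 1.63×10⁻⁴ / 0.00711 = 0.02293 mol.
Fraction absorbed: 1 − 10^(−1.41) = 0.9611.
Incident photons needed: 0.02293 / 0.9611 = 0.02386 mol.
Photon energy: hc/λ = 3.479×10⁻¹⁹ J; per mole, 2.095×10⁵ J mol⁻¹.
Energy required: 0.02386 × 2.095×10⁵ = 5000 J.

5000 J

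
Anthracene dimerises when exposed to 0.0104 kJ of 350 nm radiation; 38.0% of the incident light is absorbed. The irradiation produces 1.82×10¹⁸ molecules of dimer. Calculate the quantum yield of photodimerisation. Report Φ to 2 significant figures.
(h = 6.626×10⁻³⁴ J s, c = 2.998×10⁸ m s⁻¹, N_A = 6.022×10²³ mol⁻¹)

Product: 1.82×10¹⁸ / 6.022×10²³ = 3.022×10⁻⁶ mol.
Photon energy at 350 nm: hc/λ = (6.626×10⁻³⁴)(2.998×10⁸)/(350×10⁻⁹) = 5.676×10⁻¹⁹ J.
Incident energy: 0.0104 kJ = 10.4 J.
Photons incident: 10.4 / 5.676×10⁻¹⁹ = 1.832×10¹⁹, i.e. 1.832×10¹⁹/6.022×10²³ = 3.042×10⁻⁵ mol.
Photons absorbed: 0.380 × 3.042×10⁻⁵ = 1.156×10⁻⁵ mol.
Φ = 3.022×10⁻⁶ mol / 1.156×10⁻⁵ mol photons = 0.26.

Φ = 0.26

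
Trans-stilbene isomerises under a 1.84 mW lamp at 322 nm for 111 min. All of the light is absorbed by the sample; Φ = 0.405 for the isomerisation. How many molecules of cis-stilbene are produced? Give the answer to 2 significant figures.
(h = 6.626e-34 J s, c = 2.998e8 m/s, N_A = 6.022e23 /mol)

8.0e18 molecules

Photon energy at 322 nm: hc/λ = (6.626e-34)(2.998e8)/(322e-9) = 6.169e-19 J.
Energy delivered: (1.84 mW)(6660 s) = 12.25 J.
Photons incident: 12.25 / 6.169e-19 = 1.986e19, i.e. 1.986e19/6.022e23 = 3.298e-5 mol.
Product: Φ × n_abs = 0.405 × 3.298e-5 = 1.336e-5 mol.
As a count: 1.336e-5 × 6.022e23 = 8.0e18.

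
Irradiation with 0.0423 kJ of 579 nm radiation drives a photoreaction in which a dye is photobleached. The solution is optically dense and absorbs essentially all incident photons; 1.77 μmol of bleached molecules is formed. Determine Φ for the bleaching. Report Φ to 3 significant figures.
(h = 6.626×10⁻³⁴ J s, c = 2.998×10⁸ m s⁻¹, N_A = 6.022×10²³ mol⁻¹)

Φ = 0.00865

Product: 1.77 μmol = 1.77×10⁻⁶ mol.
Photon energy at 579 nm: hc/λ = (6.626×10⁻³⁴)(2.998×10⁸)/(579×10⁻⁹) = 3.431×10⁻¹⁹ J.
Incident energy: 0.0423 kJ = 42.3 J.
Photons incident: 42.3 / 3.431×10⁻¹⁹ = 1.233×10²⁰, i.e. 1.233×10²⁰/6.022×10²³ = 2.047×10⁻⁴ mol.
Φ = 1.77×10⁻⁶ mol / 2.047×10⁻⁴ mol photons = 0.00865.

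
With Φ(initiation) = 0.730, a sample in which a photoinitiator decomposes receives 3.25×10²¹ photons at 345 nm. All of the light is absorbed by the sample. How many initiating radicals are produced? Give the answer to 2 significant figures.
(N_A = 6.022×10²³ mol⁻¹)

2.4×10²¹ initiating radicals

Moles of photons: 3.25×10²¹ / 6.022×10²³ = 0.005397 mol.
Product: Φ × n_abs = 0.730 × 0.005397 = 0.003940 mol.
As a count: 0.003940 × 6.022×10²³ = 2.4×10²¹.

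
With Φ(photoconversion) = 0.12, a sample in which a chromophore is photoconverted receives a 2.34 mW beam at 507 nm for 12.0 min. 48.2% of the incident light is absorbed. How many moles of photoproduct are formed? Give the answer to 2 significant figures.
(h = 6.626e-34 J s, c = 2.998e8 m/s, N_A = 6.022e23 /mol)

4.1e-7 mol

Photon energy at 507 nm: hc/λ = (6.626e-34)(2.998e8)/(507e-9) = 3.918e-19 J.
Energy delivered: (2.34 mW)(720 s) = 1.685 J.
Photons incident: 1.685 / 3.918e-19 = 4.301e18, i.e. 4.301e18/6.022e23 = 7.142e-6 mol.
Photons absorbed: 0.482 × 7.142e-6 = 3.442e-6 mol.
Product: Φ × n_abs = 0.12 × 3.442e-6 = 4.130e-7 mol.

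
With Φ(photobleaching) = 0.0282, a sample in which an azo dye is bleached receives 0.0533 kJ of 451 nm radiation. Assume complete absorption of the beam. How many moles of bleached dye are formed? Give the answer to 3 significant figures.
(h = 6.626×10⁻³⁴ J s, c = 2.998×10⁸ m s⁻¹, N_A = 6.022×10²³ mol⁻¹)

5.67×10⁻⁶ mol

Photon energy at 451 nm: hc/λ = (6.626×10⁻³⁴)(2.998×10⁸)/(451×10⁻⁹) = 4.405×10⁻¹⁹ J.
Incident energy: 0.0533 kJ = 53.3 J.
Photons incident: 53.3 / 4.405×10⁻¹⁹ = 1.210×10²⁰, i.e. 1.210×10²⁰/6.022×10²³ = 2.009×10⁻⁴ mol.
Product: Φ × n_abs = 0.0282 × 2.009×10⁻⁴ = 5.665×10⁻⁶ mol.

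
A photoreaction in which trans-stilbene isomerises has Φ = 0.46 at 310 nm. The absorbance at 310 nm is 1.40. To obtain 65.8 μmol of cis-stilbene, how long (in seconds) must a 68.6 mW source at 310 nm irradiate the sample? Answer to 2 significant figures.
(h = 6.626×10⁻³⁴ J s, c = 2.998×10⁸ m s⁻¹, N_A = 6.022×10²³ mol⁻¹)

Product: 65.8 μmol = 6.58×10⁻⁵ mol.
Photons that must be absorbed: 6.58×10⁻⁵ / 0.46 = 1.430×10⁻⁴ mol.
Fraction absorbed: 1 − 10^(−1.40) = 0.9602.
Incident photons needed: 1.430×10⁻⁴ / 0.9602 = 1.489×10⁻⁴ mol.
Photon energy: hc/λ = 6.408×10⁻¹⁹ J; per mole, 3.859×10⁵ J mol⁻¹.
Energy required: 1.489×10⁻⁴ × 3.859×10⁵ = 57.46 J.
Time: 57.46 J / 0.0686 W = 840 s.

t ≈ 840 s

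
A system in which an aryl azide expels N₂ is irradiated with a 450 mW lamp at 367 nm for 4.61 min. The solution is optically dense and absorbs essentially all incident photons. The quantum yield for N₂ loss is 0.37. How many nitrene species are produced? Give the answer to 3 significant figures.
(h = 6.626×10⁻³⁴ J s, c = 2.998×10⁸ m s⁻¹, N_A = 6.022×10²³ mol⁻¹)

8.51×10¹⁹ species

Photon energy at 367 nm: hc/λ = (6.626×10⁻³⁴)(2.998×10⁸)/(367×10⁻⁹) = 5.413×10⁻¹⁹ J.
Energy delivered: (450 mW)(276.6 s) = 124.5 J.
Photons incident: 124.5 / 5.413×10⁻¹⁹ = 2.300×10²⁰, i.e. 2.300×10²⁰/6.022×10²³ = 3.819×10⁻⁴ mol.
Product: Φ × n_abs = 0.37 × 3.819×10⁻⁴ = 1.413×10⁻⁴ mol.
As a count: 1.413×10⁻⁴ × 6.022×10²³ = 8.51×10¹⁹.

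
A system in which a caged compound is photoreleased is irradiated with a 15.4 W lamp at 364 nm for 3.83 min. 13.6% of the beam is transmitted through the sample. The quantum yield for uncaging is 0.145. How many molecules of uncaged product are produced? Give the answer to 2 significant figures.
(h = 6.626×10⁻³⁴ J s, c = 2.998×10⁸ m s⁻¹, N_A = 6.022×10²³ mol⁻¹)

8.1×10²⁰ molecules

Photon energy at 364 nm: hc/λ = (6.626×10⁻³⁴)(2.998×10⁸)/(364×10⁻⁹) = 5.457×10⁻¹⁹ J.
Energy delivered: (15.4 W)(229.8 s) = 3539 J.
Photons incident: 3539 / 5.457×10⁻¹⁹ = 6.485×10²¹, i.e. 6.485×10²¹/6.022×10²³ = 0.01077 mol.
Fraction absorbed: 1 − 13.6/100 = 0.8640.
Photons absorbed: 0.8640 × 0.01077 = 0.009305 mol.
Product: Φ × n_abs = 0.145 × 0.009305 = 0.001349 mol.
As a count: 0.001349 × 6.022×10²³ = 8.1×10²⁰.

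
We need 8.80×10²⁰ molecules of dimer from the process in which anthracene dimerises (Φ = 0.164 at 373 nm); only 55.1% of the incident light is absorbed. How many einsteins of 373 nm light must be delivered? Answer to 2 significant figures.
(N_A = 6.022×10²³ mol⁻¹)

0.016 einstein

Product: 8.80×10²⁰ / 6.022×10²³ = 0.001461 mol.
Photons that must be absorbed: 0.001461 / 0.164 = 0.008909 mol.
Incident photons needed: 0.008909 / 0.551 = 0.01617 mol.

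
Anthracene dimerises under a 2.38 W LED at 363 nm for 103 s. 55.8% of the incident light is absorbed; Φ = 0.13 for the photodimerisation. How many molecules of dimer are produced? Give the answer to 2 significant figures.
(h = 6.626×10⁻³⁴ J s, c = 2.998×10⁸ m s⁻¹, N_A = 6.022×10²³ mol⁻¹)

3.2×10¹⁹ molecules

Photon energy at 363 nm: hc/λ = (6.626×10⁻³⁴)(2.998×10⁸)/(363×10⁻⁹) = 5.472×10⁻¹⁹ J.
Energy delivered: (2.38 W)(103 s) = 245.1 J.
Photons incident: 245.1 / 5.472×10⁻¹⁹ = 4.479×10²⁰, i.e. 4.479×10²⁰/6.022×10²³ = 7.438×10⁻⁴ mol.
Photons absorbed: 0.558 × 7.438×10⁻⁴ = 4.150×10⁻⁴ mol.
Product: Φ × n_abs = 0.13 × 4.150×10⁻⁴ = 5.395×10⁻⁵ mol.
As a count: 5.395×10⁻⁵ × 6.022×10²³ = 3.2×10¹⁹.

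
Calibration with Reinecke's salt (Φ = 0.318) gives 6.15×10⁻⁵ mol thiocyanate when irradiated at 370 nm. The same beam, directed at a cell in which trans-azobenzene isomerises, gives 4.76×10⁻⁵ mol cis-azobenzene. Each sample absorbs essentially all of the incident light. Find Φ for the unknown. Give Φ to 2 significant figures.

Φ = 0.25

Photons absorbed by the actinometer: 6.15×10⁻⁵ / 0.318 = 1.934×10⁻⁴ mol.
Φ(unknown) = 4.76×10⁻⁵ / 1.934×10⁻⁴ = 0.25.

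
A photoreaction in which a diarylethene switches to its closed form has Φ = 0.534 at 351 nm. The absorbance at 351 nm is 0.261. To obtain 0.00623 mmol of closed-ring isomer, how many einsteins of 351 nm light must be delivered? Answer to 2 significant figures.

2.6×10⁻⁵ einstein

Product: 0.00623 mmol = 6.23×10⁻⁶ mol.
Photons that must be absorbed: 6.23×10⁻⁶ / 0.534 = 1.167×10⁻⁵ mol.
Fraction absorbed: 1 − 10^(−0.261) = 0.4517.
Incident photons needed: 1.167×10⁻⁵ / 0.4517 = 2.584×10⁻⁵ mol.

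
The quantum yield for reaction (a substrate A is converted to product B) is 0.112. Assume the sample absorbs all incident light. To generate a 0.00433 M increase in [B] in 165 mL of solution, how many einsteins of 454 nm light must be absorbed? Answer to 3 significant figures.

Product: (0.00433 M)(0.165 L) = 7.144e-4 mol.
Photons that must be absorbed: 7.144e-4 / 0.112 = 0.006379 mol.

0.00638 einstein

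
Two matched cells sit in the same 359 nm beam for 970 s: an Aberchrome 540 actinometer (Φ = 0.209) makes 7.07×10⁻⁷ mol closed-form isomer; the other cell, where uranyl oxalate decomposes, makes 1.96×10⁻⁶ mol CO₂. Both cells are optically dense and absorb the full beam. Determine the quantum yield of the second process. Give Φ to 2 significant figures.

Φ = 0.58

Photons absorbed by the actinometer: 7.07×10⁻⁷ / 0.209 = 3.383×10⁻⁶ mol.
Φ(unknown) = 1.96×10⁻⁶ / 3.383×10⁻⁶ = 0.58.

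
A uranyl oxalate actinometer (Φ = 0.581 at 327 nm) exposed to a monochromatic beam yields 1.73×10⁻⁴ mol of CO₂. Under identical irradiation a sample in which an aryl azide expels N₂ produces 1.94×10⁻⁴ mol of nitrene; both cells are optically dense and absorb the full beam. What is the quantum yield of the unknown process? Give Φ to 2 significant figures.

Photons absorbed by the actinometer: 1.73×10⁻⁴ / 0.581 = 2.978×10⁻⁴ mol.
Φ(unknown) = 1.94×10⁻⁴ / 2.978×10⁻⁴ = 0.65.

Φ = 0.65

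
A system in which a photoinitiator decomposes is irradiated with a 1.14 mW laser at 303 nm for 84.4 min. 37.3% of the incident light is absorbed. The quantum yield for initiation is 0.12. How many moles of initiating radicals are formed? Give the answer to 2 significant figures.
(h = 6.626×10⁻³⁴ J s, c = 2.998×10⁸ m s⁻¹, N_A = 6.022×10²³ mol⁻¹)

Photon energy at 303 nm: hc/λ = (6.626×10⁻³⁴)(2.998×10⁸)/(303×10⁻⁹) = 6.556×10⁻¹⁹ J.
Energy delivered: (1.14 mW)(5064 s) = 5.773 J.
Photons incident: 5.773 / 6.556×10⁻¹⁹ = 8.806×10¹⁸, i.e. 8.806×10¹⁸/6.022×10²³ = 1.462×10⁻⁵ mol.
Photons absorbed: 0.373 × 1.462×10⁻⁵ = 5.453×10⁻⁶ mol.
Product: Φ × n_abs = 0.12 × 5.453×10⁻⁶ = 6.544×10⁻⁷ mol.

6.5×10⁻⁷ mol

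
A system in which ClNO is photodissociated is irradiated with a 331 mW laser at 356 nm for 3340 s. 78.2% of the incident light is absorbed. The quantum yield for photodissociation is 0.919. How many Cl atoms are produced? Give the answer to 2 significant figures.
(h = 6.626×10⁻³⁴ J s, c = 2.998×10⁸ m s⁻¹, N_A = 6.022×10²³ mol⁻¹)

Photon energy at 356 nm: hc/λ = (6.626×10⁻³⁴)(2.998×10⁸)/(356×10⁻⁹) = 5.580×10⁻¹⁹ J.
Energy delivered: (331 mW)(3340 s) = 1106 J.
Photons incident: 1106 / 5.580×10⁻¹⁹ = 1.982×10²¹, i.e. 1.982×10²¹/6.022×10²³ = 0.003291 mol.
Photons absorbed: 0.782 × 0.003291 = 0.002574 mol.
Product: Φ × n_abs = 0.919 × 0.002574 = 0.002366 mol.
As a count: 0.002366 × 6.022×10²³ = 1.4×10²¹.

1.4×10²¹ atoms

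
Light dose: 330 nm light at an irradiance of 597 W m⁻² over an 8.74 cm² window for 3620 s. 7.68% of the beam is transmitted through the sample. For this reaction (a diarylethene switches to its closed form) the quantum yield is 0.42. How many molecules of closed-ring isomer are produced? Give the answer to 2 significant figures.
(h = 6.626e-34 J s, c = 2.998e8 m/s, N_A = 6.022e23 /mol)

Photon energy at 330 nm: hc/λ = (6.626e-34)(2.998e8)/(330e-9) = 6.020e-19 J.
Energy delivered: (597 W m⁻²)(8.74e-4 m²)(3620 s) = 1889 J.
Photons incident: 1889 / 6.020e-19 = 3.138e21, i.e. 3.138e21/6.022e23 = 0.005211 mol.
Fraction absorbed: 1 − 7.68/100 = 0.9232.
Photons absorbed: 0.9232 × 0.005211 = 0.004811 mol.
Product: Φ × n_abs = 0.42 × 0.004811 = 0.002021 mol.
As a count: 0.002021 × 6.022e23 = 1.2e21.

1.2e21 molecules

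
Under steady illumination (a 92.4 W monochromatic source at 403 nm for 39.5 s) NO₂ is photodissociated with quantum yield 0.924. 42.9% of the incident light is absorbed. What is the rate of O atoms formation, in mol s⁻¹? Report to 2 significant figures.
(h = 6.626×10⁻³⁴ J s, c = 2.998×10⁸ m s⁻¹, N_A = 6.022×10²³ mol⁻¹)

Photon energy at 403 nm: hc/λ = (6.626×10⁻³⁴)(2.998×10⁸)/(403×10⁻⁹) = 4.929×10⁻¹⁹ J.
Energy delivered: (92.4 W)(39.5 s) = 3650 J.
Photons incident: 3650 / 4.929×10⁻¹⁹ = 7.405×10²¹, i.e. 7.405×10²¹/6.022×10²³ = 0.01230 mol.
Photons absorbed: 0.429 × 0.01230 = 0.005277 mol.
Product formed: 0.924 × 0.005277 = 0.004876 mol.
Rate: 0.004876 / 39.5 s = 1.2×10⁻⁴ mol s⁻¹.

1.2×10⁻⁴ mol s⁻¹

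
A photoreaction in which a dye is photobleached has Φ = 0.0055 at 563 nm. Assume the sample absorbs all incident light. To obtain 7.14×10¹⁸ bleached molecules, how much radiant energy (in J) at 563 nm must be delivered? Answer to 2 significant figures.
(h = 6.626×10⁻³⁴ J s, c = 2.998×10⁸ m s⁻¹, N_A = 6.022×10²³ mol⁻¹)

460 J

Product: 7.14×10¹⁸ / 6.022×10²³ = 1.186×10⁻⁵ mol.
Photons that must be absorbed: 1.186×10⁻⁵ / 0.0055 = 0.002156 mol.
Photon energy: hc/λ = 3.528×10⁻¹⁹ J; per mole, 2.125×10⁵ J mol⁻¹.
Energy required: 0.002156 × 2.125×10⁵ = 460 J.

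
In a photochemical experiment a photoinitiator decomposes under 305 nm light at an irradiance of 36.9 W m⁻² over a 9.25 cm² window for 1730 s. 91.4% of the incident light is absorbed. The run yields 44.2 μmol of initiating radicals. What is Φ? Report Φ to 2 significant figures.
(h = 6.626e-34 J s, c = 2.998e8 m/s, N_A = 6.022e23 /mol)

Product: 44.2 μmol = 4.42e-5 mol.
Photon energy at 305 nm: hc/λ = (6.626e-34)(2.998e8)/(305e-9) = 6.513e-19 J.
Energy delivered: (36.9 W m⁻²)(9.25e-4 m²)(1730 s) = 59.05 J.
Photons incident: 59.05 / 6.513e-19 = 9.066e19, i.e. 9.066e19/6.022e23 = 1.505e-4 mol.
Photons absorbed: 0.914 × 1.505e-4 = 1.376e-4 mol.
Φ = 4.42e-5 mol / 1.376e-4 mol photons = 0.32.

Φ = 0.32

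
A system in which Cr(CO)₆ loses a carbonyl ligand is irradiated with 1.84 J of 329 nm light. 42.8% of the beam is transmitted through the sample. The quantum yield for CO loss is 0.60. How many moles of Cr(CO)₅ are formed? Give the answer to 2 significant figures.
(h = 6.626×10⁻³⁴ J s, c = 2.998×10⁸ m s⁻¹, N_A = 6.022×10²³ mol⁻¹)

Photon energy at 329 nm: hc/λ = (6.626×10⁻³⁴)(2.998×10⁸)/(329×10⁻⁹) = 6.038×10⁻¹⁹ J.
Photons incident: 1.84 / 6.038×10⁻¹⁹ = 3.047×10¹⁸, i.e. 3.047×10¹⁸/6.022×10²³ = 5.060×10⁻⁶ mol.
Fraction absorbed: 1 − 42.8/100 = 0.5720.
Photons absorbed: 0.5720 × 5.060×10⁻⁶ = 2.894×10⁻⁶ mol.
Product: Φ × n_abs = 0.60 × 2.894×10⁻⁶ = 1.736×10⁻⁶ mol.

1.7×10⁻⁶ mol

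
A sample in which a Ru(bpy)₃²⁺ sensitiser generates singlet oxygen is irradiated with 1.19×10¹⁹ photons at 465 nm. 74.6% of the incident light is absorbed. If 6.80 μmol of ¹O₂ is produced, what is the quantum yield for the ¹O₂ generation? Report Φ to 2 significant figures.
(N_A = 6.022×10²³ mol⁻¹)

Product: 6.80 μmol = 6.80×10⁻⁶ mol.
Moles of photons: 1.19×10¹⁹ / 6.022×10²³ = 1.976×10⁻⁵ mol.
Photons absorbed: 0.746 × 1.976×10⁻⁵ = 1.474×10⁻⁵ mol.
Φ = 6.80×10⁻⁶ mol / 1.474×10⁻⁵ mol photons = 0.46.

Φ = 0.46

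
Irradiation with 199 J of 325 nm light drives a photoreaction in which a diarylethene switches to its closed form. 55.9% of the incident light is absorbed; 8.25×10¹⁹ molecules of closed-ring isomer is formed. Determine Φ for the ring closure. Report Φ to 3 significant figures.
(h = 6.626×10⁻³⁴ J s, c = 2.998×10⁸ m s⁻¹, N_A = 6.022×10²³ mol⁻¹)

Φ = 0.453

Product: 8.25×10¹⁹ / 6.022×10²³ = 1.370×10⁻⁴ mol.
Photon energy at 325 nm: hc/λ = (6.626×10⁻³⁴)(2.998×10⁸)/(325×10⁻⁹) = 6.112×10⁻¹⁹ J.
Photons incident: 199 / 6.112×10⁻¹⁹ = 3.256×10²⁰, i.e. 3.256×10²⁰/6.022×10²³ = 5.407×10⁻⁴ mol.
Photons absorbed: 0.559 × 5.407×10⁻⁴ = 3.023×10⁻⁴ mol.
Φ = 1.370×10⁻⁴ mol / 3.023×10⁻⁴ mol photons = 0.453.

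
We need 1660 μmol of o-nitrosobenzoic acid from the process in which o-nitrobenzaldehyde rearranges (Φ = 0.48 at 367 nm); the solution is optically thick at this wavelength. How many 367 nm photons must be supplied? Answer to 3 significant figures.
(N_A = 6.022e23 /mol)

Product: 1660 μmol = 0.00166 mol.
Photons that must be absorbed: 0.00166 / 0.48 = 0.003458 mol.
Photon count: 0.003458 × 6.022e23 = 2.08e21.

2.08e21 photons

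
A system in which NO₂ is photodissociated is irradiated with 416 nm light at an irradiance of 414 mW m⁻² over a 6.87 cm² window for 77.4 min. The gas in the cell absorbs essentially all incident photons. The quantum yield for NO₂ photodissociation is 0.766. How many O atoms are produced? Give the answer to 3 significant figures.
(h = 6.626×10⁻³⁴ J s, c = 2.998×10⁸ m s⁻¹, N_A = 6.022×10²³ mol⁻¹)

Photon energy at 416 nm: hc/λ = (6.626×10⁻³⁴)(2.998×10⁸)/(416×10⁻⁹) = 4.775×10⁻¹⁹ J.
Energy delivered: (414 mW m⁻²)(6.87×10⁻⁴ m²)(4644 s) = 1.321 J.
Photons incident: 1.321 / 4.775×10⁻¹⁹ = 2.766×10¹⁸, i.e. 2.766×10¹⁸/6.022×10²³ = 4.593×10⁻⁶ mol.
Product: Φ × n_abs = 0.766 × 4.593×10⁻⁶ = 3.518×10⁻⁶ mol.
As a count: 3.518×10⁻⁶ × 6.022×10²³ = 2.12×10¹⁸.

2.12×10¹⁸ atoms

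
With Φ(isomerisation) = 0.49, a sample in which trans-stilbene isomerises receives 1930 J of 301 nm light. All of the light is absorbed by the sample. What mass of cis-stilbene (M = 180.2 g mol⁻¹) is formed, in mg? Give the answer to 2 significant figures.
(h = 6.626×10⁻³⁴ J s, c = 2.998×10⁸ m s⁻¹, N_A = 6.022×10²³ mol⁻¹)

430 mg

Photon energy at 301 nm: hc/λ = (6.626×10⁻³⁴)(2.998×10⁸)/(301×10⁻⁹) = 6.600×10⁻¹⁹ J.
Photons incident: 1930 / 6.600×10⁻¹⁹ = 2.924×10²¹, i.e. 2.924×10²¹/6.022×10²³ = 0.004856 mol.
Product: Φ × n_abs = 0.49 × 0.004856 = 0.002379 mol.
Mass: 0.002379 × 180.2 = 0.4287 g = 430 mg.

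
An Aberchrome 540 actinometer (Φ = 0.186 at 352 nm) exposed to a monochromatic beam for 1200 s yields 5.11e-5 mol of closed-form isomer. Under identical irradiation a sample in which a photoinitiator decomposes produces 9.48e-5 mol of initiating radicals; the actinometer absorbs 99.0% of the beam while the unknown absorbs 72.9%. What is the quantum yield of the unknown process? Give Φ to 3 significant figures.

Φ = 0.469

Photons absorbed by the actinometer: 5.11e-5 / 0.186 = 2.747e-4 mol.
Incident flux: 2.747e-4 / 0.990 = 2.775e-4 einstein.
Absorbed by unknown: 0.729 × 2.775e-4 = 2.023e-4 mol.
Φ(unknown) = 9.48e-5 / 2.023e-4 = 0.469.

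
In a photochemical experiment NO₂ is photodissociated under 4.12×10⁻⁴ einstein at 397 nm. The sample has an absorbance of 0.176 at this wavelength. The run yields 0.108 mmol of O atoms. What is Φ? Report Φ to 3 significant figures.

Product: 0.108 mmol = 1.08×10⁻⁴ mol.
Fraction absorbed: 1 − 10^(−0.176) = 0.3332.
Photons absorbed: 0.3332 × 4.12×10⁻⁴ = 1.373×10⁻⁴ mol.
Φ = 1.08×10⁻⁴ mol / 1.373×10⁻⁴ mol photons = 0.787.

Φ = 0.787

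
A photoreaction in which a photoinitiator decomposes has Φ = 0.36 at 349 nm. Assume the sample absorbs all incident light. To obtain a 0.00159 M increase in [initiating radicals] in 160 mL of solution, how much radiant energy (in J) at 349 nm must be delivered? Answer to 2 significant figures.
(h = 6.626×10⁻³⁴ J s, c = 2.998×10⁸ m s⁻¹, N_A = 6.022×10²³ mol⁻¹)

Product: (0.00159 M)(0.16 L) = 2.544×10⁻⁴ mol.
Photons that must be absorbed: 2.544×10⁻⁴ / 0.36 = 7.067×10⁻⁴ mol.
Photon energy: hc/λ = 5.692×10⁻¹⁹ J; per mole, 3.428×10⁵ J mol⁻¹.
Energy required: 7.067×10⁻⁴ × 3.428×10⁵ = 240 J.

240 J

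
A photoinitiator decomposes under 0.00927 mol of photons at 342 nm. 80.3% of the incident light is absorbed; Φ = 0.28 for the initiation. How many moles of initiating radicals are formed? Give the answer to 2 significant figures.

Photons absorbed: 0.803 × 0.00927 = 0.007444 mol.
Product: Φ × n_abs = 0.28 × 0.007444 = 0.002084 mol.

0.0021 mol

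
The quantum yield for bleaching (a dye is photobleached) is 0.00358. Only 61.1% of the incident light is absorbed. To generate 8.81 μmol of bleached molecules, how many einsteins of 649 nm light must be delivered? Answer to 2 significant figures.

0.0040 einstein

Product: 8.81 μmol = 8.81×10⁻⁶ mol.
Photons that must be absorbed: 8.81×10⁻⁶ / 0.00358 = 0.002461 mol.
Incident photons needed: 0.002461 / 0.611 = 0.004028 mol.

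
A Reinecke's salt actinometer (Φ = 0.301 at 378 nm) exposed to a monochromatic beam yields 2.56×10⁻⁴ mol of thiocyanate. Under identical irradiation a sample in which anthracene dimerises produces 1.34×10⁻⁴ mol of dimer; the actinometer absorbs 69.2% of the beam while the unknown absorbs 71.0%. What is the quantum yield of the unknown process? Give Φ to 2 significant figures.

Φ = 0.15

Photons absorbed by the actinometer: 2.56×10⁻⁴ / 0.301 = 8.505×10⁻⁴ mol.
Incident flux: 8.505×10⁻⁴ / 0.692 = 0.001229 einstein.
Absorbed by unknown: 0.710 × 0.001229 = 8.726×10⁻⁴ mol.
Φ(unknown) = 1.34×10⁻⁴ / 8.726×10⁻⁴ = 0.15.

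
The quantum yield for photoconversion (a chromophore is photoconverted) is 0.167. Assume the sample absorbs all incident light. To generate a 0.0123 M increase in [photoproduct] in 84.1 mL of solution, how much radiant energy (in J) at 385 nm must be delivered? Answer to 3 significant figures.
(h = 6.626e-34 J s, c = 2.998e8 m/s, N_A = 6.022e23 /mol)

Product: (0.0123 M)(0.0841 L) = 0.001034 mol.
Photons that must be absorbed: 0.001034 / 0.167 = 0.006192 mol.
Photon energy: hc/λ = 5.160e-19 J; per mole, 3.107e5 J mol⁻¹.
Energy required: 0.006192 × 3.107e5 = 1920 J.

1920 J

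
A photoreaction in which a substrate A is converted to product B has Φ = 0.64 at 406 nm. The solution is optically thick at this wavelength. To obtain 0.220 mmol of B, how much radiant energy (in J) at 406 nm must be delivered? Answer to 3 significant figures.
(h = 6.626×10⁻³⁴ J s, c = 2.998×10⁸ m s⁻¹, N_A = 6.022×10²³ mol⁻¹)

101 J

Product: 0.220 mmol = 2.20×10⁻⁴ mol.
Photons that must be absorbed: 2.20×10⁻⁴ / 0.64 = 3.438×10⁻⁴ mol.
Photon energy: hc/λ = 4.893×10⁻¹⁹ J; per mole, 2.947×10⁵ J mol⁻¹.
Energy required: 3.438×10⁻⁴ × 2.947×10⁵ = 101 J.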